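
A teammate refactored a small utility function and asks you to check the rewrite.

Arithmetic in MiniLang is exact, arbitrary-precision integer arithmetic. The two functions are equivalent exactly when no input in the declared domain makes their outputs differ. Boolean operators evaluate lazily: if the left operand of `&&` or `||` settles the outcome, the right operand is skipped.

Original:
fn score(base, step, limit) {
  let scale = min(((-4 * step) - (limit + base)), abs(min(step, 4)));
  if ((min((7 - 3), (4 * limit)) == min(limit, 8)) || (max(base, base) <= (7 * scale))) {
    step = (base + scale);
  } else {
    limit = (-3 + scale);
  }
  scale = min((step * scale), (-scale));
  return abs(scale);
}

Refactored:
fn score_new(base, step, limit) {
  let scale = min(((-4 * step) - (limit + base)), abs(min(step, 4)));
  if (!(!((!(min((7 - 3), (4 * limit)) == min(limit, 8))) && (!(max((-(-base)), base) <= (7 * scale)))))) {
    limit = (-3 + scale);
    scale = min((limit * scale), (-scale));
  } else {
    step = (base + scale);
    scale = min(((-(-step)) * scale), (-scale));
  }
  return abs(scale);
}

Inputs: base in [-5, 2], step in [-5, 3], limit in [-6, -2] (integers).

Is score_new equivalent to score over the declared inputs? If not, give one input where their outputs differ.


These are not equivalent — on base=-5, step=2, limit=-2 the outputs split (2 vs 1).
score: scale=-1, then ((min((7 - 3), (4 * limit)) == min(limit, 8)) || (max(base, base) <= (7 * scale))) is false, then limit=-4, then scale=-2, then returns 2
score_new: scale=-1, then (!(!((!(min((7 - 3), (4 * limit)) == min(limit, 8))) && (!(max((-(-base)), base) <= (7 * scale)))))) is true, then limit=-4, then scale=1, then returns 1
verdict: not equivalent; witness: base=-5, step=2, limit=-2


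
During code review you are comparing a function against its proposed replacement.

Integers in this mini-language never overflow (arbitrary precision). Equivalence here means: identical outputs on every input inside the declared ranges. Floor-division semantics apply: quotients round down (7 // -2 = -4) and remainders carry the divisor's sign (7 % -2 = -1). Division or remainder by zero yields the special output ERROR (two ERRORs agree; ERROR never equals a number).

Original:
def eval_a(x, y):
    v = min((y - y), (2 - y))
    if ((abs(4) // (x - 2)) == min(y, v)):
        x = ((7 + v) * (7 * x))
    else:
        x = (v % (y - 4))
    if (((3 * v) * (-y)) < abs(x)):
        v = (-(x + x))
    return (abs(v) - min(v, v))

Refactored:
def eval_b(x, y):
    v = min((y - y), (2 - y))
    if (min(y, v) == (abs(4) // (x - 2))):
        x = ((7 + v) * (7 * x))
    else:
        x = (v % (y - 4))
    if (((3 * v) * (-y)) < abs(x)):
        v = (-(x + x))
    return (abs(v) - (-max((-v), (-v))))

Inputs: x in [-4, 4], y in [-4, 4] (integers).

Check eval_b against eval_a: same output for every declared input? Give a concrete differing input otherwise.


Changes here: min/max/abs usage differs; the full 81-point sweep finds no disagreement.
verdict: equivalent


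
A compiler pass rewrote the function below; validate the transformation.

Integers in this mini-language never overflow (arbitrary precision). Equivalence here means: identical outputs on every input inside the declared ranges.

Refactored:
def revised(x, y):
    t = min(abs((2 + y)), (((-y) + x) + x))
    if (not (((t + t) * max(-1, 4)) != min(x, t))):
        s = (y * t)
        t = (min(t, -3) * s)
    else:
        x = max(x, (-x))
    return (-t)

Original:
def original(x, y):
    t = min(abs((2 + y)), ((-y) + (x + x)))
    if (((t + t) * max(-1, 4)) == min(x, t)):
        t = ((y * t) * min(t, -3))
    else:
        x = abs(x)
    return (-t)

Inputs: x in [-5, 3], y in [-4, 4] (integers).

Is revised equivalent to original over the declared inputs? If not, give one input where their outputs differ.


Reading the diff, among the changes: min/max/abs usage differs; also local variable names differ; also statement counts differ; also comparison usage differs; also boolean connective usage differs.
Tracing x=-3, y=2: original: t = -8; (((t + t) * max(-1, 4)) == min(x, t)) -> false; x = 3; return 8 | revised: t = -8; (not (((t + t) * max(-1, 4)) != min(x, t))) -> false; x = 3; return 8 — matching result 8.
Across all 81 domain points the two functions coincide.
verdict: equivalent


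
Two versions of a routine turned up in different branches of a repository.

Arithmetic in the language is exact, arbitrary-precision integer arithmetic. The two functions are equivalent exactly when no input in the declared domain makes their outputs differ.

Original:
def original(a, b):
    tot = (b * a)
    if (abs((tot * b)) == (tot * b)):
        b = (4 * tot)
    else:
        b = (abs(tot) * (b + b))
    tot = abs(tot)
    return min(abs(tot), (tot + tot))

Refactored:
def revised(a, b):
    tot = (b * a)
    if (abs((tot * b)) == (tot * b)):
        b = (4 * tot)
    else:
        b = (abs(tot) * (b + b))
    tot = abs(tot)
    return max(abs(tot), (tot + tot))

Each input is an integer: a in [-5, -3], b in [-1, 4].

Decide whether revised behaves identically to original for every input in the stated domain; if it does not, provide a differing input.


The rewrite breaks on a=-5, b=-1, where the results are 5 and 10.
original: tot := 5 | (abs((tot * b)) == (tot * b)): false | b := -10 | tot := 5 | result 5
revised: tot := 5 | (abs((tot * b)) == (tot * b)): false | b := -10 | tot := 5 | result 10
verdict: not equivalent; witness: a=-5, b=-1


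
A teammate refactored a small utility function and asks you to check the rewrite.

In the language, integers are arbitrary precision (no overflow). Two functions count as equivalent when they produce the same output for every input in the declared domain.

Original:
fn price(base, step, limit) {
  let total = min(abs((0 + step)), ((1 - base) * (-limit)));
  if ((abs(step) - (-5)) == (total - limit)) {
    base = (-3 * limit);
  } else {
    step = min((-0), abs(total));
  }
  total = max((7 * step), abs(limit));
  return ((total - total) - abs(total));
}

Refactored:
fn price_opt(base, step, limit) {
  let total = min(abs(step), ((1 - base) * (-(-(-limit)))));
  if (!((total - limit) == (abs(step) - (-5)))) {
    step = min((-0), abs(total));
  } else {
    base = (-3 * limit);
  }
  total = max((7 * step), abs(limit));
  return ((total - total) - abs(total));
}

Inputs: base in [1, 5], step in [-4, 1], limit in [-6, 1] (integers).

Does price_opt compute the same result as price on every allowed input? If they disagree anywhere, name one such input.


Equivalent — the differences include arithmetic usage differs, and boolean connective usage differs, and constant usage differs, yet no declared input distinguishes the two.
Spot check at base=3, step=-3, limit=-5 — price: total := -10 | ((abs(step) - (-5)) == (total - limit)): false | step := 0 | total := 5 | result -5. price_opt: total := -10 | (!((total - limit) == (abs(step) - (-5)))): true | step := 0 | total := 5 | result -5. Both give -5.
Checked all 240 inputs in the declared domain: the outputs agree on every one.
verdict: equivalent


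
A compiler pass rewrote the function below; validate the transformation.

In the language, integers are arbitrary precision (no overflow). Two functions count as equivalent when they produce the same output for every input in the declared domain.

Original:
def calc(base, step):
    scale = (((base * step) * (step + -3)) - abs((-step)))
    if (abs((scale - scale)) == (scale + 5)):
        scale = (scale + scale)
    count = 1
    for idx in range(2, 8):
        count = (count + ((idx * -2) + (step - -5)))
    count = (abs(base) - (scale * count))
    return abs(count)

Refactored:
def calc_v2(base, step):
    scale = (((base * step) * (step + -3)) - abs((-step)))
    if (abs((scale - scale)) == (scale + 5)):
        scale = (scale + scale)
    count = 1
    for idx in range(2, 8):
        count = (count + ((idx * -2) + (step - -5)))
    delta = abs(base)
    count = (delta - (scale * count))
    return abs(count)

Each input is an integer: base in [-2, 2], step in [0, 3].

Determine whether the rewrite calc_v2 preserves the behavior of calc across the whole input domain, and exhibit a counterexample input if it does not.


Side by side, the visible changes include: statement counts differ; local variable names differ.
One worked example (base=-2, step=0) — calc: scale := 0 | (abs((scale - scale)) == (scale + 5)): false | count := 1 | iter idx=2: | count := 2 | iter idx=3: | count := 1 | iter idx=4: | count := -2 | iter idx=5: | count := -7 | iter idx=6: | count := -14 | iter idx=7: | count := -23 | count := 2 | result 2; calc_v2: scale := 0 | (abs((scale - scale)) == (scale + 5)): false | count := 1 | iter idx=2: | count := 2 | iter idx=3: | count := 1 | iter idx=4: | count := -2 | iter idx=5: | count := -7 | iter idx=6: | count := -14 | iter idx=7: | count := -23 | delta := 2 | count := 2 | result 2; agreement on 2.
Checked all 20 inputs in the declared domain: the outputs agree on every one.
verdict: equivalent


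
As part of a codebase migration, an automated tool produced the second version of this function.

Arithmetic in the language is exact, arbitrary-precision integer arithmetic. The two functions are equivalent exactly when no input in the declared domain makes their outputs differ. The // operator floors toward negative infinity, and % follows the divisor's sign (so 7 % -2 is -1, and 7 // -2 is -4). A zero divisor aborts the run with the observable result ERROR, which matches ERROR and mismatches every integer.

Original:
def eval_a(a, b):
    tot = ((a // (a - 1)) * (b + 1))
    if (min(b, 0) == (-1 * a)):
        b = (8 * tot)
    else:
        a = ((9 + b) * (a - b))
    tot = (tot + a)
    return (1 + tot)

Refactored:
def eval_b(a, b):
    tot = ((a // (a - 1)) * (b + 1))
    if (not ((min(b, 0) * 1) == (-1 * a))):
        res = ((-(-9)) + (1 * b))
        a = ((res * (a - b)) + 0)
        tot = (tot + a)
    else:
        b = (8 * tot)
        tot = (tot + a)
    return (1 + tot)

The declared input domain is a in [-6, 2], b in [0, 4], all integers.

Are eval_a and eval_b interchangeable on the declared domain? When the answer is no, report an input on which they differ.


Although statement counts differ, plus constant usage differs, plus boolean connective usage differs, plus arithmetic usage differs, plus local variable names differ, 45/45 inputs agree.
verdict: equivalent


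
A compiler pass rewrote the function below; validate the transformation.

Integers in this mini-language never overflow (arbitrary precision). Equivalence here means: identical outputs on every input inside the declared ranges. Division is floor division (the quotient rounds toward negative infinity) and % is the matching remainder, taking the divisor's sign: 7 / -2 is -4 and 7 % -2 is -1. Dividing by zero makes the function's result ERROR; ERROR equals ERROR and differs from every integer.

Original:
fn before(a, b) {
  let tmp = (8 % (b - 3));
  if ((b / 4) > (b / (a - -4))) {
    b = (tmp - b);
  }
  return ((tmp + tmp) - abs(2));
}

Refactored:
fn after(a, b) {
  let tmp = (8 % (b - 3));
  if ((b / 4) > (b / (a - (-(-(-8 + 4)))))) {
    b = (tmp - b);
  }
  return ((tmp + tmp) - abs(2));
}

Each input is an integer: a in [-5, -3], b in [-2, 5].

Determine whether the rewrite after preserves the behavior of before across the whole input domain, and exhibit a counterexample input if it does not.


Changes here: constant usage differs, plus arithmetic usage differs; the full 24-point sweep finds no disagreement.
verdict: equivalent


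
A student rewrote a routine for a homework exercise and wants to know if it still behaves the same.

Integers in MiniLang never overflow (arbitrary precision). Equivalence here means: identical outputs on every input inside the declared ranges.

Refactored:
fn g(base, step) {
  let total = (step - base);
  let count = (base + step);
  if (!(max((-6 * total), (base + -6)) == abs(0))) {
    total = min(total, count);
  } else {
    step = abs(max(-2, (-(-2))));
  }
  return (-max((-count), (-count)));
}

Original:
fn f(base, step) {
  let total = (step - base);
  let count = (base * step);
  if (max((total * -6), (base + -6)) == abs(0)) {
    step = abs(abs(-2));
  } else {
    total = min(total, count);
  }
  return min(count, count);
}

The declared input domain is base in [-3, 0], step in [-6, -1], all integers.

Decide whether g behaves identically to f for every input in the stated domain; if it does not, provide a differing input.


Try base=-3, step=-6.
f: total = -3; count = 18; (max((total * -6), (base + -6)) == abs(0)) -> false; total = -3; return 18
g: total = -3; count = -9; (!(max((-6 * total), (base + -6)) == abs(0))) -> true; total = -9; return -9
18 vs -9 — the two versions disagree here.
verdict: not equivalent; witness: base=-3, step=-6


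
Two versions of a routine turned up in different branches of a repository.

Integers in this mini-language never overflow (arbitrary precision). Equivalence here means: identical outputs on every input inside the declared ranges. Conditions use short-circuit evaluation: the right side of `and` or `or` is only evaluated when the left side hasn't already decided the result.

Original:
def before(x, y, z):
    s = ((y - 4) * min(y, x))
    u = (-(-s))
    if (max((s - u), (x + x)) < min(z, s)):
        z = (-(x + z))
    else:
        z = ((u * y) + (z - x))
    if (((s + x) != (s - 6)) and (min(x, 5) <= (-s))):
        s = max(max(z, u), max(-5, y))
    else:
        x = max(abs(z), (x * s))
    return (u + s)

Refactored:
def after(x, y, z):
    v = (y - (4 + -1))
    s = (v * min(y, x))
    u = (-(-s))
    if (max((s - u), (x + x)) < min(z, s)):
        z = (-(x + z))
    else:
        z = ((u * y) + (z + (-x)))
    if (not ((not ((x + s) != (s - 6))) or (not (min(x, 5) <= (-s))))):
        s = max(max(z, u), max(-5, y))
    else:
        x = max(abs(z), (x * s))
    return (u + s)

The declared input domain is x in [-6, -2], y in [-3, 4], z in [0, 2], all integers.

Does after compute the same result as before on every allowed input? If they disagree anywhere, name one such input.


Consider the input x=-6, y=-3, z=0.
before: s = 42; u = 42; (max((s - u), (x + x)) < min(z, s)) -> false; z = -120; (((s + x) != (s - 6)) and (min(x, 5) <= (-s))) -> false; x = 120; return 84
after: v = -6; s = 36; u = 36; (max((s - u), (x + x)) < min(z, s)) -> false; z = -102; (not ((not ((x + s) != (s - 6))) or (not (min(x, 5) <= (-s))))) -> false; x = 102; return 72
84 against 72: the behavior changed.
verdict: not equivalent; witness: x=-6, y=-3, z=0


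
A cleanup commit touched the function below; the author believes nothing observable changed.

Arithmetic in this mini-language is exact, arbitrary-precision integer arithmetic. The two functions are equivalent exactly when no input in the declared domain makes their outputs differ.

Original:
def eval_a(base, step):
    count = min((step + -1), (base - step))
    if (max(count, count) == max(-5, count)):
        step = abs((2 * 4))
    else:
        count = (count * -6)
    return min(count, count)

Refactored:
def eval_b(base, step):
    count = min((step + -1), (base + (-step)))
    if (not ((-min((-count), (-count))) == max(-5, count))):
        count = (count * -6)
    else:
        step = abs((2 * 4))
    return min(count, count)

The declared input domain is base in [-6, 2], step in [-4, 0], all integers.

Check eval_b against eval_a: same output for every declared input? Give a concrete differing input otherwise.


Although arithmetic usage differs, min/max/abs usage differs, boolean connective usage differs, 45/45 inputs agree.
verdict: equivalent


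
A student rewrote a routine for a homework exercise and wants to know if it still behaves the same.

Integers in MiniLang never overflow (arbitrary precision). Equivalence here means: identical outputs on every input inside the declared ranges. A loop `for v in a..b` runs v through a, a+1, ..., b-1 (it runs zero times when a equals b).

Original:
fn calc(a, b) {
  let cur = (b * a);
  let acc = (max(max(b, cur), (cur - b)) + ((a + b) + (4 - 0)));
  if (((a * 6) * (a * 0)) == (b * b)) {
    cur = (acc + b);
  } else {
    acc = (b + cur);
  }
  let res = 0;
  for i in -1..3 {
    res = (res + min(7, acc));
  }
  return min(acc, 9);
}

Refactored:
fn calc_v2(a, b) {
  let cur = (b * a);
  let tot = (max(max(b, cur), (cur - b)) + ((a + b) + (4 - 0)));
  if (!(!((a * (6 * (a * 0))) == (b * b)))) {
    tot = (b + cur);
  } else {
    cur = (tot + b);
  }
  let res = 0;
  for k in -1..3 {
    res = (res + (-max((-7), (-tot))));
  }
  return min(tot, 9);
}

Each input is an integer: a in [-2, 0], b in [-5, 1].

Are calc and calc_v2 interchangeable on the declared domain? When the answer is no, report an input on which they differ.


Try a=-2, b=-5.
calc: cur=10, then acc=12, then (((a * 6) * (a * 0)) == (b * b)) is false, then acc=5, then res=0, then (i=-1), then res=5, then (i=0), then res=10, then (i=1), then res=15, then (i=2), then res=20, then returns 5
calc_v2: cur=10, then tot=12, then (!(!((a * (6 * (a * 0))) == (b * b)))) is false, then cur=7, then res=0, then (k=-1), then res=7, then (k=0), then res=14, then (k=1), then res=21, then (k=2), then res=28, then returns 9
5 vs 9 — the two versions disagree here.
verdict: not equivalent; witness: a=-2, b=-5


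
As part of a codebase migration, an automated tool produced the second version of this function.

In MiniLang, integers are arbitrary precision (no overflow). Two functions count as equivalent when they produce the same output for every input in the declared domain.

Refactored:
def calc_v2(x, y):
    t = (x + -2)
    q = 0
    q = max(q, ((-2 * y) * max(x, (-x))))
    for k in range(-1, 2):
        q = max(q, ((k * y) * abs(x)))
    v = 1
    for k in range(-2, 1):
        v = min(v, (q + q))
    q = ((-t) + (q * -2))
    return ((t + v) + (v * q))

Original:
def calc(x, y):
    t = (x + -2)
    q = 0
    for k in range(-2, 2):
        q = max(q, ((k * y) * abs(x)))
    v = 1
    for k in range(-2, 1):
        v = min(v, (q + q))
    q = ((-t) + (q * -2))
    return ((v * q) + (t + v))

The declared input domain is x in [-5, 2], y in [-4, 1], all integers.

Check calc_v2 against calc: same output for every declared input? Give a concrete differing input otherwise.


Comparing the listings, the differences include: loop structure differs, plus arithmetic usage differs, plus min/max/abs usage differs, plus statement counts differ, plus constant usage differs.
As a probe, take x=-4, y=-4: calc runs t := -6 | q := 0 | iter k=-2: | q := 32 | iter k=-1: | q := 32 | iter k=0: | q := 32 | iter k=1: | q := 32 | v := 1 | iter k=-2: | v := 1 | iter k=-1: | v := 1 | iter k=0: | v := 1 | q := -58 | result -63; calc_v2 runs t := -6 | q := 0 | q := 32 | iter k=-1: | q := 32 | iter k=0: | q := 32 | iter k=1: | q := 32 | v := 1 | iter k=-2: | v := 1 | iter k=-1: | v := 1 | iter k=0: | v := 1 | q := -58 | result -63; both end at -63.
An exhaustive pass over the 48 declared inputs shows identical outputs.
verdict: equivalent


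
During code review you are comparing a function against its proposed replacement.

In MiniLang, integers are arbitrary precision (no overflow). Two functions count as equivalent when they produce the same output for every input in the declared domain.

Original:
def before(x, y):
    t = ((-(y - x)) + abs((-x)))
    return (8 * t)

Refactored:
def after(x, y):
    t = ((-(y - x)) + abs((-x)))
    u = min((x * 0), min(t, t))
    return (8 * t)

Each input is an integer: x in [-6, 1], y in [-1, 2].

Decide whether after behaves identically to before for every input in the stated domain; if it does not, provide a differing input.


The two versions differ — the changes include arithmetic usage differs, and constant usage differs, and statement counts differ, and min/max/abs usage differs, and local variable names differ.
One worked example (x=-4, y=-1) — before: t = 1; return 8; after: t = 1; u = 0; return 8; agreement on 8.
An exhaustive pass over the 32 declared inputs shows identical outputs.
verdict: equivalent


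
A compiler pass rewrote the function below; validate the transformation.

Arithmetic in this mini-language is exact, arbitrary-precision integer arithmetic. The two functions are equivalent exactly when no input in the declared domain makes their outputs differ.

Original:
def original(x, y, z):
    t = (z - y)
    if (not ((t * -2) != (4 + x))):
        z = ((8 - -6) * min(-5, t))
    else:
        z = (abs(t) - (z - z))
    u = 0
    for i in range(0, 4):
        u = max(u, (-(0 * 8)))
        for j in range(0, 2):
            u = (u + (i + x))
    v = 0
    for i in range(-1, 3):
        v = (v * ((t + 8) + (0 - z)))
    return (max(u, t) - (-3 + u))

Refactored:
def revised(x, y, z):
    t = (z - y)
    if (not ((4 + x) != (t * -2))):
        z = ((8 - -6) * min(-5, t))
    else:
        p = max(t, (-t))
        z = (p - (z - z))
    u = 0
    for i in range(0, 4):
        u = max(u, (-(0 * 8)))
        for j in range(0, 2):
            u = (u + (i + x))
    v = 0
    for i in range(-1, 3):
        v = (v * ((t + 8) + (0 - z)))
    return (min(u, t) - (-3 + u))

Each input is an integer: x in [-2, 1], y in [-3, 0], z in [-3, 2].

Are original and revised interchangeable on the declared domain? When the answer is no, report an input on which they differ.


Input x=-2, y=-3, z=-3: 3 from original versus 1 from revised.
verdict: not equivalent; witness: x=-2, y=-3, z=-3


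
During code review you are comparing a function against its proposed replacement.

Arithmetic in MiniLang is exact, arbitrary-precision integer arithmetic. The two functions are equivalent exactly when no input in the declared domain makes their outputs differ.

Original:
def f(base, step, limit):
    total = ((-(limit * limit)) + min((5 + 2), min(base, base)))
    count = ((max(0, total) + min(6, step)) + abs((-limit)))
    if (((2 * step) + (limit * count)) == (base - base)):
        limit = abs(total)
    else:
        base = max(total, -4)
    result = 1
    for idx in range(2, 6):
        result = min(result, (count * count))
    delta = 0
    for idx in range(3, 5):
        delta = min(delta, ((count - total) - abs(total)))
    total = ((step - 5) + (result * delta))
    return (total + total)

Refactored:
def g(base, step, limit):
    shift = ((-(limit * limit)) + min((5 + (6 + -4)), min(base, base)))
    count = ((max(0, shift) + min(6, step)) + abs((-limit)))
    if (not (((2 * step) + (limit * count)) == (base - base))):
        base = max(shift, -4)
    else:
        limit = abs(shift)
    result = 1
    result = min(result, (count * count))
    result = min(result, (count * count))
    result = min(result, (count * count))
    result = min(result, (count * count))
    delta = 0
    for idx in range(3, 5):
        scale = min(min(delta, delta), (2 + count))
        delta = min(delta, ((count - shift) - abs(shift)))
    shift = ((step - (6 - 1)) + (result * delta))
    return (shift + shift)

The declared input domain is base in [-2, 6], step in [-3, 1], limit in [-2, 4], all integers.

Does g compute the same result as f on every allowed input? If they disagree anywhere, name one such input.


Side by side, the visible changes include: constant usage differs, arithmetic usage differs, local variable names differ, loop structure differs, min/max/abs usage differs, boolean connective usage differs, statement counts differ.
One worked example (base=0, step=0, limit=1) — f: total=-1, then count=1, then (((2 * step) + (limit * count)) == (base - base)) is false, then base=-1, then result=1, then (idx=2), then result=1, then (idx=3), then result=1, then (idx=4), then result=1, then (idx=5), then result=1, then delta=0, then (idx=3), then delta=0, then (idx=4), then delta=0, then total=-5, then returns -10; g: shift=-1, then count=1, then (not (((2 * step) + (limit * count)) == (base - base))) is true, then base=-1, then result=1, then result=1, then result=1, then result=1, then result=1, then delta=0, then (idx=3), then scale=0, then delta=0, then (idx=4), then scale=0, then delta=0, then shift=-5, then returns -10; agreement on -10.
An exhaustive pass over the 315 declared inputs shows identical outputs.
verdict: equivalent


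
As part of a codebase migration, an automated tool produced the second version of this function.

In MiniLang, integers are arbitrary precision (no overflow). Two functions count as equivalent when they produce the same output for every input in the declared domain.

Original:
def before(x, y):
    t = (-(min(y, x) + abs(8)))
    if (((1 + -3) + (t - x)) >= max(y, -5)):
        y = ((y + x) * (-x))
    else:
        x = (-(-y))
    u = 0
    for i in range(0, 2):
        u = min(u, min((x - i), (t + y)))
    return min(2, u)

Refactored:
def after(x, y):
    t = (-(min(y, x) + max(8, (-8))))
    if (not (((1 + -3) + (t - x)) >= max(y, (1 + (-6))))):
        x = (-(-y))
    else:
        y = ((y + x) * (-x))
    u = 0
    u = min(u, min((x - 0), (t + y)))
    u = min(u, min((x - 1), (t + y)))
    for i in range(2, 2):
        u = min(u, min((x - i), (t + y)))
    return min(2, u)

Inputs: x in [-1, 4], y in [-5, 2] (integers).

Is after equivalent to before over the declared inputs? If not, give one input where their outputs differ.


Side by side, the visible changes include: boolean connective usage differs; min/max/abs usage differs; arithmetic usage differs; loop structure differs; constant usage differs; statement counts differ.
As a probe, take x=-1, y=-5: before runs t := -3 | (((1 + -3) + (t - x)) >= max(y, -5)): true | y := -6 | u := 0 | iter i=0: | u := -9 | iter i=1: | u := -9 | result -9; after runs t := -3 | (not (((1 + -3) + (t - x)) >= max(y, (1 + (-6))))): false | y := -6 | u := 0 | u := -9 | u := -9 | loop over i: empty range | result -9; both end at -9.
Every one of the 48 inputs gives matching results.
verdict: equivalent


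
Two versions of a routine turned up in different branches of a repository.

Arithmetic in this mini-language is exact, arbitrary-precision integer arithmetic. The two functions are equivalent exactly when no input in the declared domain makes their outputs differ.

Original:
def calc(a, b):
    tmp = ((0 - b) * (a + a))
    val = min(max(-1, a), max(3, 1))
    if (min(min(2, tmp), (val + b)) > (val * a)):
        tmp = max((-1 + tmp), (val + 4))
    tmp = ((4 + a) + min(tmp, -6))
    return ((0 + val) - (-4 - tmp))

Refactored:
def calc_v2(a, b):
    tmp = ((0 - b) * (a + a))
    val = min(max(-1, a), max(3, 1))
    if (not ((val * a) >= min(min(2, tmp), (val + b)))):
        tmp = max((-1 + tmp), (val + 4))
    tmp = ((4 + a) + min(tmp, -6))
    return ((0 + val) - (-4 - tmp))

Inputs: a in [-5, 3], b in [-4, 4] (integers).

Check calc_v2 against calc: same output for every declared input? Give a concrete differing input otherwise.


Changes here: comparison usage differs; also boolean connective usage differs; the full 81-point sweep finds no disagreement.
verdict: equivalent


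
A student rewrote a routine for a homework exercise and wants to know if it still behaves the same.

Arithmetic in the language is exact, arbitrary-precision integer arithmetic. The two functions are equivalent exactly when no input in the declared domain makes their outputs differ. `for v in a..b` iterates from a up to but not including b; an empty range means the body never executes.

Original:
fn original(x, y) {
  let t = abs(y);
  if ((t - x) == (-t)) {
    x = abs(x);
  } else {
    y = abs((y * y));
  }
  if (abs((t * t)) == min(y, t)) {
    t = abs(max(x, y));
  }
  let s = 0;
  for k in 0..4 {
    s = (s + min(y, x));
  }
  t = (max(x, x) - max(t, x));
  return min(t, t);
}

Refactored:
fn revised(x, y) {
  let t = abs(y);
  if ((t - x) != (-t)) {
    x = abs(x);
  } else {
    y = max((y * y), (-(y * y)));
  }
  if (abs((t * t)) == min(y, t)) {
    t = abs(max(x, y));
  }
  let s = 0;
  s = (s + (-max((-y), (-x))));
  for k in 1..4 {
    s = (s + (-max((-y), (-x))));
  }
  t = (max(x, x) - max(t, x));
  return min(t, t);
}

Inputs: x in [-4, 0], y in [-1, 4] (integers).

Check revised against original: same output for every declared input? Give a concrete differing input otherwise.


x=-4, y=-1 yields -5 from original but 0 from revised.
verdict: not equivalent; witness: x=-4, y=-1


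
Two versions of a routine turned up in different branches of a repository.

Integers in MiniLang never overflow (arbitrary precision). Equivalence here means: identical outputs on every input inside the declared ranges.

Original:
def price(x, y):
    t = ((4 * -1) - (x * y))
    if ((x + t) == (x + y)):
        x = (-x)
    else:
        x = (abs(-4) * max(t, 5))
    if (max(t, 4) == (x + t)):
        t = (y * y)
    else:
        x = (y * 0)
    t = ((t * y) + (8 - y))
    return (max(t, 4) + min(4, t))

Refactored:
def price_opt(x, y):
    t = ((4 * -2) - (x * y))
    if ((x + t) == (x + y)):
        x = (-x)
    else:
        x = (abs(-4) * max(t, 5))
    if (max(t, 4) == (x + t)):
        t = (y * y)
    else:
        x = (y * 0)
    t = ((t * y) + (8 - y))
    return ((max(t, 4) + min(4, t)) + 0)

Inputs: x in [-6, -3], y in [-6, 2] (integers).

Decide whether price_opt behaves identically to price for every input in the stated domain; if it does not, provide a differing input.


At x=-6, y=-6: price gives 258, price_opt gives 282.
verdict: not equivalent; witness: x=-6, y=-6


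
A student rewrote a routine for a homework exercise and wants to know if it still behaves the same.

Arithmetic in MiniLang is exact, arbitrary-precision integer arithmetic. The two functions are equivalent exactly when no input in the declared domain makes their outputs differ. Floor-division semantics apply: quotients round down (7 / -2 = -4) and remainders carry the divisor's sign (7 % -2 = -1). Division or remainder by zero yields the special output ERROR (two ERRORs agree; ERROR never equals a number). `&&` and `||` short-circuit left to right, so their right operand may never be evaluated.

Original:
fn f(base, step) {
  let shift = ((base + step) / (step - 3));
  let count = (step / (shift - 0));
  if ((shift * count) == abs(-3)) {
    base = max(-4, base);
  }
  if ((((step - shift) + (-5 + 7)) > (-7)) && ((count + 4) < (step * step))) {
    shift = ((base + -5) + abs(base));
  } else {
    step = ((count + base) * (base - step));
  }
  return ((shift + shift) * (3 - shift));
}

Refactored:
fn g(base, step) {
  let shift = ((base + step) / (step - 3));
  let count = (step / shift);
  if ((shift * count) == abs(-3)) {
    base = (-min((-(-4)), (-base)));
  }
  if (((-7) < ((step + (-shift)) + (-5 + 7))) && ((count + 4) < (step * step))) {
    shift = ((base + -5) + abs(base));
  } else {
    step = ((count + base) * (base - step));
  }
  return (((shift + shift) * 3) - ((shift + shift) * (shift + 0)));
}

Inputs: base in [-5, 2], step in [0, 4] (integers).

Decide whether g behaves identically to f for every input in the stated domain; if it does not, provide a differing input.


Side by side, the visible changes include: min/max/abs usage differs, arithmetic usage differs, comparison usage differs.
Spot check at base=-5, step=0 — f: shift=1, then count=0, then ((shift * count) == abs(-3)) is false, then ((((step - shift) + (-5 + 7)) > (-7)) && ((count + 4) < (step * step))) is false, then step=25, then returns 4. g: shift=1, then count=0, then ((shift * count) == abs(-3)) is false, then (((-7) < ((step + (-shift)) + (-5 + 7))) && ((count + 4) < (step * step))) is false, then step=25, then returns 4. Both give 4.
Checked all 40 inputs in the declared domain: the outputs agree on every one.
verdict: equivalent


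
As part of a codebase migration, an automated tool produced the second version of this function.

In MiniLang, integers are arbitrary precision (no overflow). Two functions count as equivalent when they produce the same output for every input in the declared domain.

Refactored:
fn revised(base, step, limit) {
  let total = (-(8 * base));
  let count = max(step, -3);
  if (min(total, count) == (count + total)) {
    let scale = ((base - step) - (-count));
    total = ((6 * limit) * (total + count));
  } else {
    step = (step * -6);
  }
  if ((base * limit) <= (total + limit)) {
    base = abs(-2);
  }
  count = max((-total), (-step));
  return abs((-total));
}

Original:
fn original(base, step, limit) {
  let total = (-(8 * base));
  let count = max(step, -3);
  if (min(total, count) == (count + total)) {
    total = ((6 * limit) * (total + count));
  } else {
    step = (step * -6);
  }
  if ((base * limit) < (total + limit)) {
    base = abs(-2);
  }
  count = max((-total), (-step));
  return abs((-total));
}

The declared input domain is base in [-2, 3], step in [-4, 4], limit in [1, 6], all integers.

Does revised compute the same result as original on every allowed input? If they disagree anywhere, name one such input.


Equivalent. The suspicious edit (`((base * limit) < (total + limit))` became `((base * limit) <= (total + limit))`) never changes the result for any input inside the declared domain.
Across all 324 domain points the two functions coincide.
As a probe, take base=1, step=-3, limit=2: original runs total=-8, then count=-3, then (min(total, count) == (count + total)) is false, then step=18, then ((base * limit) < (total + limit)) is false, then count=8, then returns 8; revised runs total=-8, then count=-3, then (min(total, count) == (count + total)) is false, then step=18, then ((base * limit) <= (total + limit)) is false, then count=8, then returns 8; both end at 8.
verdict: equivalent


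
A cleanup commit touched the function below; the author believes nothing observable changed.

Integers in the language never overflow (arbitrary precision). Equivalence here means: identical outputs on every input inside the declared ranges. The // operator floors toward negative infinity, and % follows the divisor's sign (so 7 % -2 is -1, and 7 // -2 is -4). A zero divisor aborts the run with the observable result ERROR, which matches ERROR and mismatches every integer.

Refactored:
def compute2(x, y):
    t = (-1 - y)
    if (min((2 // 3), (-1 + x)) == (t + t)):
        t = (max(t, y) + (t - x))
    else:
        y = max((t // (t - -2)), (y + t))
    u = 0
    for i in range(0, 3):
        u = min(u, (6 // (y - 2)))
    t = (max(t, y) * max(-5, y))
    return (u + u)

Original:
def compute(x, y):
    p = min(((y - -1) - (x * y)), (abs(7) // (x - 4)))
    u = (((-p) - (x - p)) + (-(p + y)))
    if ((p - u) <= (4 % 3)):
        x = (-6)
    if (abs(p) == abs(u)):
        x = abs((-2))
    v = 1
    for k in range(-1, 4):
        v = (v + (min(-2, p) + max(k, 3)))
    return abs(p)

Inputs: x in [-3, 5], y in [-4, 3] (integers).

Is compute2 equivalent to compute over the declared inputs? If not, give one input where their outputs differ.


Run the pair on x=-3, y=-4.
compute: p=-15, then u=22, then ((p - u) <= (4 % 3)) is true, then x=-6, then (abs(p) == abs(u)) is false, then v=1, then (k=-1), then v=-11, then (k=0), then v=-23, then (k=1), then v=-35, then (k=2), then v=-47, then (k=3), then v=-59, then returns 15
compute2: t=3, then (min((2 // 3), (-1 + x)) == (t + t)) is false, then y=0, then u=0, then (i=0), then u=-3, then (i=1), then u=-3, then (i=2), then u=-3, then t=0, then returns -6
15 and -6 differ, so these are not the same function on this domain.
verdict: not equivalent; witness: x=-3, y=-4


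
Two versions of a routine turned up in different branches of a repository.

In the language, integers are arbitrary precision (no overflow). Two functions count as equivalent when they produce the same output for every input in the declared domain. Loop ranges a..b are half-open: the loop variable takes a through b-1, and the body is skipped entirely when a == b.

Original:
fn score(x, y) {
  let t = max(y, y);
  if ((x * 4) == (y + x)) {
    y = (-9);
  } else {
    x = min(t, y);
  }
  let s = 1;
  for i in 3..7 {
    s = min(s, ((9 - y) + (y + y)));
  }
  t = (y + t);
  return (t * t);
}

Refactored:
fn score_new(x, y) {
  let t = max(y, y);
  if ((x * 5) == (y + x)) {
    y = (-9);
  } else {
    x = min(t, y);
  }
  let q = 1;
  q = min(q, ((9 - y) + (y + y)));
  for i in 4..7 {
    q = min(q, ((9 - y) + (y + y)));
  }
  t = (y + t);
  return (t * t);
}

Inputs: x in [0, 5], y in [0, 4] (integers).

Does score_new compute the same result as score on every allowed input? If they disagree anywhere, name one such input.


At x=1, y=4: score gives 64, score_new gives 25.
verdict: not equivalent; witness: x=1, y=4


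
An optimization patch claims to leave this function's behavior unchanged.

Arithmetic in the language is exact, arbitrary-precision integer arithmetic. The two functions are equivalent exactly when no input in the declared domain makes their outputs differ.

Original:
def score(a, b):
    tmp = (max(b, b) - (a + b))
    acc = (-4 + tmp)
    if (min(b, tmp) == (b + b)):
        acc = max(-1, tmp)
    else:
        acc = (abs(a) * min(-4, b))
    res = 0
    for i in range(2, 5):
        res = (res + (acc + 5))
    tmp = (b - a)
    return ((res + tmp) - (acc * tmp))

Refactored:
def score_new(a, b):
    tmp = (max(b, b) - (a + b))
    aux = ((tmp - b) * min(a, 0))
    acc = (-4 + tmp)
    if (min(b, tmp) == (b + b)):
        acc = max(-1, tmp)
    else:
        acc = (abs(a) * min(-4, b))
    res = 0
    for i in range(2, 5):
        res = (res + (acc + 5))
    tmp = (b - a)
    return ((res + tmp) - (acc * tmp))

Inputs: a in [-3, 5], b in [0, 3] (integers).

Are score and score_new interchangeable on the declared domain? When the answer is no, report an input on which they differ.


Equivalent — the differences include arithmetic usage differs, plus statement counts differ, plus local variable names differ, plus constant usage differs, plus min/max/abs usage differs, yet no declared input distinguishes the two.
Spot check at a=3, b=3 — score: tmp=-3, then acc=-7, then (min(b, tmp) == (b + b)) is false, then acc=-12, then res=0, then (i=2), then res=-7, then (i=3), then res=-14, then (i=4), then res=-21, then tmp=0, then returns -21. score_new: tmp=-3, then aux=0, then acc=-7, then (min(b, tmp) == (b + b)) is false, then acc=-12, then res=0, then (i=2), then res=-7, then (i=3), then res=-14, then (i=4), then res=-21, then tmp=0, then returns -21. Both give -21.
Checked all 36 inputs in the declared domain: the outputs agree on every one.
verdict: equivalent


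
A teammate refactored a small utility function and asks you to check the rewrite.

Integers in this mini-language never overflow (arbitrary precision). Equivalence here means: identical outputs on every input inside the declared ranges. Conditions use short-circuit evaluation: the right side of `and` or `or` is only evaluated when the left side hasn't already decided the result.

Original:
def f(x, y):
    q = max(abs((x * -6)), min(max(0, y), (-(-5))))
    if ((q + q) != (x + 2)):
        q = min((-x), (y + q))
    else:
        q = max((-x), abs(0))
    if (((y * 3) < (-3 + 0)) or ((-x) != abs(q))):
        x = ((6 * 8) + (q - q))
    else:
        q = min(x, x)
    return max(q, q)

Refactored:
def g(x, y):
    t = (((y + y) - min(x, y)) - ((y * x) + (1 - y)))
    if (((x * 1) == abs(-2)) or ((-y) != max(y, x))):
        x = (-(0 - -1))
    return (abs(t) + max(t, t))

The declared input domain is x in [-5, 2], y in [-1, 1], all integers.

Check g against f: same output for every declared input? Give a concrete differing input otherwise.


x=-5, y=-1 yields -5 from f but 0 from g.
verdict: not equivalent; witness: x=-5, y=-1


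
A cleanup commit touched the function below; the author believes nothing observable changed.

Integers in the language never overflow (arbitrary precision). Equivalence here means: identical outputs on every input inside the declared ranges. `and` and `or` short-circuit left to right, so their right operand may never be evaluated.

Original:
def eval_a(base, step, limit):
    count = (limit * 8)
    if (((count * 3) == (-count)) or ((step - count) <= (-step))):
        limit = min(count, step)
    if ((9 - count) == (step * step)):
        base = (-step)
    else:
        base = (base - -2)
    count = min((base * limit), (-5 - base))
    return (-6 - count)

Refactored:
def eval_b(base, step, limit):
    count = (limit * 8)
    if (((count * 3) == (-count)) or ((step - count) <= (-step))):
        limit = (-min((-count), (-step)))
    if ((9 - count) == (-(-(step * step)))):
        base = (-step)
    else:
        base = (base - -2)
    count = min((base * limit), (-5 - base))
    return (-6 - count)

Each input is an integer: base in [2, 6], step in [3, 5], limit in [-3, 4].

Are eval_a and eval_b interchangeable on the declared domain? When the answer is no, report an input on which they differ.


Input base=2, step=3, limit=0: -4 from eval_a versus 3 from eval_b.
verdict: not equivalent; witness: base=2, step=3, limit=0
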